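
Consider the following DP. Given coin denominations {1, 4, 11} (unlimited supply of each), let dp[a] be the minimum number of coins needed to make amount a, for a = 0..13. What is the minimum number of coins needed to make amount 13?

 a  0  1  2  3  4  5  6  7  8  9 10 11 12 13
dp  0  1  2  3  1  2  3  4  2  3  4  1  2  3

3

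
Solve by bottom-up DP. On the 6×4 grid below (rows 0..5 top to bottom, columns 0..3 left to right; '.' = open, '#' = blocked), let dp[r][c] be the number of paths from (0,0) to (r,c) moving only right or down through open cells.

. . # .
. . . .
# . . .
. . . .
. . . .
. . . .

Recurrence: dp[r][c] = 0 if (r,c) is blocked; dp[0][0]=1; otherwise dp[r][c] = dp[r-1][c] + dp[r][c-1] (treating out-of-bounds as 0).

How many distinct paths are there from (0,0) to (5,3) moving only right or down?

30

r\c   0   1   2   3
  0   1   1   0   0
  1   1   2   2   2
  2   0   2   4   6
  3   0   2   6  12
  4   0   2   8  20
  5   0   2  10  30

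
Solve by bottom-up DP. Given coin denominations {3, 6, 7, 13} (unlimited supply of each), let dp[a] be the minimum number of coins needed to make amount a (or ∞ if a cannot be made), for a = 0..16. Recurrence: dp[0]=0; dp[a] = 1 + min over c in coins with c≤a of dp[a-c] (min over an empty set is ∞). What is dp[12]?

2

 a  0  1  2  3  4  5  6  7  8  9 10 11 12 13 14 15 16
dp  0  -  -  1  -  -  1  1  -  2  2  -  2  1  2  3  2
(- denotes ∞ / unreachable)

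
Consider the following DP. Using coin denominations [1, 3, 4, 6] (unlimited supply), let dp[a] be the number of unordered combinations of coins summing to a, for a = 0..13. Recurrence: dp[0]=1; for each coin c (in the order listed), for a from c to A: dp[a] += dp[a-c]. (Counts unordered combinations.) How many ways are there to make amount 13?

after  coin     0     1     2     3     4     5     6     7     8     9    10    11    12    13
          1     1     1     1     1     1     1     1     1     1     1     1     1     1     1
          3     1     1     1     2     2     2     3     3     3     4     4     4     5     5
          4     1     1     1     2     3     3     4     5     6     7     8     9    11    12
          6     1     1     1     2     3     3     5     6     7     9    11    12    16    18

18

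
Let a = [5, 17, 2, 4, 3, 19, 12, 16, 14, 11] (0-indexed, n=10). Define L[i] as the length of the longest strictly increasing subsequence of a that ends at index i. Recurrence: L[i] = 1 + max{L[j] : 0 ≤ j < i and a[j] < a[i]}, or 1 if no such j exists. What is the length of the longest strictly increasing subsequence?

   i    0    1    2    3    4    5    6    7    8    9
a[i]    5   17    2    4    3   19   12   16   14   11
L[i]    1    2    1    2    2    3    3    4    4    3

4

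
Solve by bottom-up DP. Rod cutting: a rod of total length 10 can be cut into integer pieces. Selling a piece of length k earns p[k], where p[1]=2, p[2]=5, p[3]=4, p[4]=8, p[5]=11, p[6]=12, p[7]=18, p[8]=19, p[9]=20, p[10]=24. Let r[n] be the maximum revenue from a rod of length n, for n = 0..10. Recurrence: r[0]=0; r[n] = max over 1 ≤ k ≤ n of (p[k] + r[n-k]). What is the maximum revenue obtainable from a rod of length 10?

   n    0    1    2    3    4    5    6    7    8    9   10
r[n]    0    2    5    7   10   12   15   18   20   23   25

25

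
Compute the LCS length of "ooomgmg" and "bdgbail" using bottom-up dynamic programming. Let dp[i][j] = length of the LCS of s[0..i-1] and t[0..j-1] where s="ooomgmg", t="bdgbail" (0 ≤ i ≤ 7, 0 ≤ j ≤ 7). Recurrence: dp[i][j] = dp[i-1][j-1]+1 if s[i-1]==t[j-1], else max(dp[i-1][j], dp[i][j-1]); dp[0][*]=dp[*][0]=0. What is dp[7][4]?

1

   ''  b  d  g  b  a  i  l
''  0  0  0  0  0  0  0  0
 o  0  0  0  0  0  0  0  0
 o  0  0  0  0  0  0  0  0
 o  0  0  0  0  0  0  0  0
 m  0  0  0  0  0  0  0  0
 g  0  0  0  1  1  1  1  1
 m  0  0  0  1  1  1  1  1
 g  0  0  0  1  1  1  1  1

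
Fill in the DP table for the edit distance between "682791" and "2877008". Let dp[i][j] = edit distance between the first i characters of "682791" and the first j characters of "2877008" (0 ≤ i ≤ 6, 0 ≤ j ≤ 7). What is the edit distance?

5

   ''  2  8  7  7  0  0  8
''  0  1  2  3  4  5  6  7
 6  1  1  2  3  4  5  6  7
 8  2  2  1  2  3  4  5  6
 2  3  2  2  2  3  4  5  6
 7  4  3  3  2  2  3  4  5
 9  5  4  4  3  3  3  4  5
 1  6  5  5  4  4  4  4  5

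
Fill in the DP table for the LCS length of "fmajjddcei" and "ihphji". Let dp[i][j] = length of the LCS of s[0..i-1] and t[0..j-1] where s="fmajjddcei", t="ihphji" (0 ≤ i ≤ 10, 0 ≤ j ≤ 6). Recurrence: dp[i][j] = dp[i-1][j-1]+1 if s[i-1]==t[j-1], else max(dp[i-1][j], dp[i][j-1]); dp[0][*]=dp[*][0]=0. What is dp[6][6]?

1

   ''  i  h  p  h  j  i
''  0  0  0  0  0  0  0
 f  0  0  0  0  0  0  0
 m  0  0  0  0  0  0  0
 a  0  0  0  0  0  0  0
 j  0  0  0  0  0  1  1
 j  0  0  0  0  0  1  1
 d  0  0  0  0  0  1  1
 d  0  0  0  0  0  1  1
 c  0  0  0  0  0  1  1
 e  0  0  0  0  0  1  1
 i  0  1  1  1  1  1  2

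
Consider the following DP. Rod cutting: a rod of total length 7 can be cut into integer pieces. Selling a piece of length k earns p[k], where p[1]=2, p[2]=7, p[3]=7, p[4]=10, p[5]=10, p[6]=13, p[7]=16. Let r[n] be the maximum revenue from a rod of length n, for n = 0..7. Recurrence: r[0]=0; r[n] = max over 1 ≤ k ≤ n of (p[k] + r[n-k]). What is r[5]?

16

   n    0    1    2    3    4    5    6    7
r[n]    0    2    7    9   14   16   21   23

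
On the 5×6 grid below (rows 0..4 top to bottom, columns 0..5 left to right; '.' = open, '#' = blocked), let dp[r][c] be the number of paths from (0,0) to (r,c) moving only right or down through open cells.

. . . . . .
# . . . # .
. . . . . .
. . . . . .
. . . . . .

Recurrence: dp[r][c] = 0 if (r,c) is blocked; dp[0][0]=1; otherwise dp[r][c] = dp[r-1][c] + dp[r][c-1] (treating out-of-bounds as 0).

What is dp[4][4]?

31

r\c   0   1   2   3   4   5
  0   1   1   1   1   1   1
  1   0   1   2   3   0   1
  2   0   1   3   6   6   7
  3   0   1   4  10  16  23
  4   0   1   5  15  31  54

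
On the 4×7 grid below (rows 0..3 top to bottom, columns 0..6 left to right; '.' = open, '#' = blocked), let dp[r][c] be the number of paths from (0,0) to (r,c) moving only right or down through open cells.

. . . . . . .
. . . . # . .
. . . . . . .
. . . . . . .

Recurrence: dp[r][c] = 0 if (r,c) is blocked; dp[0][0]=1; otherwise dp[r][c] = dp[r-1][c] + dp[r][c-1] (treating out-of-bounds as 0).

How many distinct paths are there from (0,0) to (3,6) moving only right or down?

54

r\c   0   1   2   3   4   5   6
  0   1   1   1   1   1   1   1
  1   1   2   3   4   0   1   2
  2   1   3   6  10  10  11  13
  3   1   4  10  20  30  41  54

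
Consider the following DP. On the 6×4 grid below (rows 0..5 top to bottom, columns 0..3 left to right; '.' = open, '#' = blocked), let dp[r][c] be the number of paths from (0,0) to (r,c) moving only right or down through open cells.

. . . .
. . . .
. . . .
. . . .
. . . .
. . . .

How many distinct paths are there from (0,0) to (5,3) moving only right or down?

r\c   0   1   2   3
  0   1   1   1   1
  1   1   2   3   4
  2   1   3   6  10
  3   1   4  10  20
  4   1   5  15  35
  5   1   6  21  56

56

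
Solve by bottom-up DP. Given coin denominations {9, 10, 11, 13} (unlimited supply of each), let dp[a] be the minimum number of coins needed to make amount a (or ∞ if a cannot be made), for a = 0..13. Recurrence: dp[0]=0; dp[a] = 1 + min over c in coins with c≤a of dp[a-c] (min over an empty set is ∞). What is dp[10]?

 a  0  1  2  3  4  5  6  7  8  9 10 11 12 13
dp  0  -  -  -  -  -  -  -  -  1  1  1  -  1
(- denotes ∞ / unreachable)

1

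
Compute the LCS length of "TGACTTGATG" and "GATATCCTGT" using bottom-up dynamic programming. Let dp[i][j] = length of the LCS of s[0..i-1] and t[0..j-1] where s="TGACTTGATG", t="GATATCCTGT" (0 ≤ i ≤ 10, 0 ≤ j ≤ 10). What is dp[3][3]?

   ''  G  A  T  A  T  C  C  T  G  T
''  0  0  0  0  0  0  0  0  0  0  0
 T  0  0  0  1  1  1  1  1  1  1  1
 G  0  1  1  1  1  1  1  1  1  2  2
 A  0  1  2  2  2  2  2  2  2  2  2
 C  0  1  2  2  2  2  3  3  3  3  3
 T  0  1  2  3  3  3  3  3  4  4  4
 T  0  1  2  3  3  4  4  4  4  4  5
 G  0  1  2  3  3  4  4  4  4  5  5
 A  0  1  2  3  4  4  4  4  4  5  5
 T  0  1  2  3  4  5  5  5  5  5  6
 G  0  1  2  3  4  5  5  5  5  6  6

2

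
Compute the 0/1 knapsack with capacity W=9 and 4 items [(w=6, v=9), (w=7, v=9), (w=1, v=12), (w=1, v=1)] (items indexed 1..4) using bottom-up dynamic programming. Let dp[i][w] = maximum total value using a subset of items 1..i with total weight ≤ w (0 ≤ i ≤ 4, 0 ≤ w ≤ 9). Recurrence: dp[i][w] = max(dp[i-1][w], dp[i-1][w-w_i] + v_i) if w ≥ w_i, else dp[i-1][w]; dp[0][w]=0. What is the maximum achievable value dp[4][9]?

i\w   0   1   2   3   4   5   6   7   8   9
  0   0   0   0   0   0   0   0   0   0   0
  1   0   0   0   0   0   0   9   9   9   9
  2   0   0   0   0   0   0   9   9   9   9
  3   0  12  12  12  12  12  12  21  21  21
  4   0  12  13  13  13  13  13  21  22  22

22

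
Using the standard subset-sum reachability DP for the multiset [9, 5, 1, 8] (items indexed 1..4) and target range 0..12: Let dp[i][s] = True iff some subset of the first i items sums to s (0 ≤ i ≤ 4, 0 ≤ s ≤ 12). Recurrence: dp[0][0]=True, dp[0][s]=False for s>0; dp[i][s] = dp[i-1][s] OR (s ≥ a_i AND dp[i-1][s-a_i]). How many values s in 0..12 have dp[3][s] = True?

i\s   0   1   2   3   4   5   6   7   8   9  10  11  12
  0   T   F   F   F   F   F   F   F   F   F   F   F   F
  1   T   F   F   F   F   F   F   F   F   T   F   F   F
  2   T   F   F   F   F   T   F   F   F   T   F   F   F
  3   T   T   F   F   F   T   T   F   F   T   T   F   F
  4   T   T   F   F   F   T   T   F   T   T   T   F   F

6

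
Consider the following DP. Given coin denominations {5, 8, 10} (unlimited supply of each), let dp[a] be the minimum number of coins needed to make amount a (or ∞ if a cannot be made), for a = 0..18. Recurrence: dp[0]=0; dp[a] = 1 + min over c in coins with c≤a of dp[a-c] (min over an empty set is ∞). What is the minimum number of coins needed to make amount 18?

 a  0  1  2  3  4  5  6  7  8  9 10 11 12 13 14 15 16 17 18
dp  0  -  -  -  -  1  -  -  1  -  1  -  -  2  -  2  2  -  2
(- denotes ∞ / unreachable)

2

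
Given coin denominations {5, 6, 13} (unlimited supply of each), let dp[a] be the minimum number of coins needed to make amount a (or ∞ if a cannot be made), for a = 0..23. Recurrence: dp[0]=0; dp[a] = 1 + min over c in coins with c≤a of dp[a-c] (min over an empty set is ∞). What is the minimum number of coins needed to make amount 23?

3

 a  0  1  2  3  4  5  6  7  8  9 10 11 12 13 14 15 16 17 18 19 20 21 22 23
dp  0  -  -  -  -  1  1  -  -  -  2  2  2  1  -  3  3  3  2  2  4  4  4  3
(- denotes ∞ / unreachable)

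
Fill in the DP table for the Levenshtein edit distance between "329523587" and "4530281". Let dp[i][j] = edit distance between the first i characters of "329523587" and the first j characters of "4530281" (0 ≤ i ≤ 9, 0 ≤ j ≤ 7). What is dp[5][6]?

   ''  4  5  3  0  2  8  1
''  0  1  2  3  4  5  6  7
 3  1  1  2  2  3  4  5  6
 2  2  2  2  3  3  3  4  5
 9  3  3  3  3  4  4  4  5
 5  4  4  3  4  4  5  5  5
 2  5  5  4  4  5  4  5  6
 3  6  6  5  4  5  5  5  6
 5  7  7  6  5  5  6  6  6
 8  8  8  7  6  6  6  6  7
 7  9  9  8  7  7  7  7  7

5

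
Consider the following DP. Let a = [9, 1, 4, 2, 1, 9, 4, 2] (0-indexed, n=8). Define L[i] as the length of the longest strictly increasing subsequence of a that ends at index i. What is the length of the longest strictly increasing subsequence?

   i    0    1    2    3    4    5    6    7
a[i]    9    1    4    2    1    9    4    2
L[i]    1    1    2    2    1    3    3    2

3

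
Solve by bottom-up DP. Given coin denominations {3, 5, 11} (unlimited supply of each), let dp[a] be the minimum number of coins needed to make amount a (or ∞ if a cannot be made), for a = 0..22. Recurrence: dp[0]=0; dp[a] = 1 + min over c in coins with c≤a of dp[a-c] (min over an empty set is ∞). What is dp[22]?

 a  0  1  2  3  4  5  6  7  8  9 10 11 12 13 14 15 16 17 18 19 20 21 22
dp  0  -  -  1  -  1  2  -  2  3  2  1  4  3  2  3  2  3  4  3  4  3  2
(- denotes ∞ / unreachable)

2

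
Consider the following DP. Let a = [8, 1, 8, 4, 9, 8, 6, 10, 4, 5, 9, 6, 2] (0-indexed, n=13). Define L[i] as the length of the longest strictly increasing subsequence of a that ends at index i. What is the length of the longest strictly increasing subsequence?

4

   i    0    1    2    3    4    5    6    7    8    9   10   11   12
a[i]    8    1    8    4    9    8    6   10    4    5    9    6    2
L[i]    1    1    2    2    3    3    3    4    2    3    4    4    2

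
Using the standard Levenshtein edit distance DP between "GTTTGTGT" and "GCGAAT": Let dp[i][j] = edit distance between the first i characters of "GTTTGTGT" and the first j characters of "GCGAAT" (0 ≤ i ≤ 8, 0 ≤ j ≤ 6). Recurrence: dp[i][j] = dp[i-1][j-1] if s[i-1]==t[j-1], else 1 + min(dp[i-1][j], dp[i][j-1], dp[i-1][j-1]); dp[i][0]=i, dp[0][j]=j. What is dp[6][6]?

   ''  G  C  G  A  A  T
''  0  1  2  3  4  5  6
 G  1  0  1  2  3  4  5
 T  2  1  1  2  3  4  4
 T  3  2  2  2  3  4  4
 T  4  3  3  3  3  4  4
 G  5  4  4  3  4  4  5
 T  6  5  5  4  4  5  4
 G  7  6  6  5  5  5  5
 T  8  7  7  6  6  6  5

4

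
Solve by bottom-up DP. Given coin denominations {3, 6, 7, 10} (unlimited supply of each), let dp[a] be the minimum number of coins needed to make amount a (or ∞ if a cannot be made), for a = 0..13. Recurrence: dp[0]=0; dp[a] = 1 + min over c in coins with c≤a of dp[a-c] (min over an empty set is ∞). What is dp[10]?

1

 a  0  1  2  3  4  5  6  7  8  9 10 11 12 13
dp  0  -  -  1  -  -  1  1  -  2  1  -  2  2
(- denotes ∞ / unreachable)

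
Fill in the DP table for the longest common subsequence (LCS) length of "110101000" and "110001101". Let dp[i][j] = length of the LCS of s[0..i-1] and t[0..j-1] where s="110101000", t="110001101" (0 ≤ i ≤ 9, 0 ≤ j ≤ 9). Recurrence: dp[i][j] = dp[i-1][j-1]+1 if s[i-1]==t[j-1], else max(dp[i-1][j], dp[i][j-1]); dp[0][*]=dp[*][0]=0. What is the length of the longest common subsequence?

6

   ''  1  1  0  0  0  1  1  0  1
''  0  0  0  0  0  0  0  0  0  0
 1  0  1  1  1  1  1  1  1  1  1
 1  0  1  2  2  2  2  2  2  2  2
 0  0  1  2  3  3  3  3  3  3  3
 1  0  1  2  3  3  3  4  4  4  4
 0  0  1  2  3  4  4  4  4  5  5
 1  0  1  2  3  4  4  5  5  5  6
 0  0  1  2  3  4  5  5  5  6  6
 0  0  1  2  3  4  5  5  5  6  6
 0  0  1  2  3  4  5  5  5  6  6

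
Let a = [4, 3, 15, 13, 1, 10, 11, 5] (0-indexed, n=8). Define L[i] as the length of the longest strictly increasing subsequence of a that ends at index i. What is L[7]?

   i    0    1    2    3    4    5    6    7
a[i]    4    3   15   13    1   10   11    5
L[i]    1    1    2    2    1    2    3    2

2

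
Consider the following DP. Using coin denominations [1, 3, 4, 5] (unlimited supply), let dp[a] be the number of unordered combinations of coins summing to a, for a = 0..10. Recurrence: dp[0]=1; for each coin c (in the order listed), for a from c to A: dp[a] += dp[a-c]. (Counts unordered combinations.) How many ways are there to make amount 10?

12

after  coin     0     1     2     3     4     5     6     7     8     9    10
          1     1     1     1     1     1     1     1     1     1     1     1
          3     1     1     1     2     2     2     3     3     3     4     4
          4     1     1     1     2     3     3     4     5     6     7     8
          5     1     1     1     2     3     4     5     6     8    10    12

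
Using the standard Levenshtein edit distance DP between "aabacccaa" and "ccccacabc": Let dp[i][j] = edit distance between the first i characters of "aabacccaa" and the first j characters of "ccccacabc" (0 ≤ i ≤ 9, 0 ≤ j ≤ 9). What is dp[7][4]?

4

   ''  c  c  c  c  a  c  a  b  c
''  0  1  2  3  4  5  6  7  8  9
 a  1  1  2  3  4  4  5  6  7  8
 a  2  2  2  3  4  4  5  5  6  7
 b  3  3  3  3  4  5  5  6  5  6
 a  4  4  4  4  4  4  5  5  6  6
 c  5  4  4  4  4  5  4  5  6  6
 c  6  5  4  4  4  5  5  5  6  6
 c  7  6  5  4  4  5  5  6  6  6
 a  8  7  6  5  5  4  5  5  6  7
 a  9  8  7  6  6  5  5  5  6  7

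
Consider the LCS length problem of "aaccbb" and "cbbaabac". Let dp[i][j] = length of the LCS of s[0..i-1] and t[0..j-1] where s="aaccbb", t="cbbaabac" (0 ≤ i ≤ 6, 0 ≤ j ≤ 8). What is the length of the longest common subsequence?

3

   ''  c  b  b  a  a  b  a  c
''  0  0  0  0  0  0  0  0  0
 a  0  0  0  0  1  1  1  1  1
 a  0  0  0  0  1  2  2  2  2
 c  0  1  1  1  1  2  2  2  3
 c  0  1  1  1  1  2  2  2  3
 b  0  1  2  2  2  2  3  3  3
 b  0  1  2  3  3  3  3  3  3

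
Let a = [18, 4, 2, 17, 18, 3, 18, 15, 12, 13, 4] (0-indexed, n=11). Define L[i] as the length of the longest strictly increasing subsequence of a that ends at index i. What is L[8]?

3

   i    0    1    2    3    4    5    6    7    8    9   10
a[i]   18    4    2   17   18    3   18   15   12   13    4
L[i]    1    1    1    2    3    2    3    3    3    4    3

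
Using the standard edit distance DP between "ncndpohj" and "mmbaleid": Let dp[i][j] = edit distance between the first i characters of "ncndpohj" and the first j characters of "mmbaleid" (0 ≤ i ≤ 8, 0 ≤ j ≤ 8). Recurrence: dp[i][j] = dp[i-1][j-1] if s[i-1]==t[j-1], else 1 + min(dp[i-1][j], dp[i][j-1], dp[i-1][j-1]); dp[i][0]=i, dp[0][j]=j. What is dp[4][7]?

   ''  m  m  b  a  l  e  i  d
''  0  1  2  3  4  5  6  7  8
 n  1  1  2  3  4  5  6  7  8
 c  2  2  2  3  4  5  6  7  8
 n  3  3  3  3  4  5  6  7  8
 d  4  4  4  4  4  5  6  7  7
 p  5  5  5  5  5  5  6  7  8
 o  6  6  6  6  6  6  6  7  8
 h  7  7  7  7  7  7  7  7  8
 j  8  8  8  8  8  8  8  8  8

7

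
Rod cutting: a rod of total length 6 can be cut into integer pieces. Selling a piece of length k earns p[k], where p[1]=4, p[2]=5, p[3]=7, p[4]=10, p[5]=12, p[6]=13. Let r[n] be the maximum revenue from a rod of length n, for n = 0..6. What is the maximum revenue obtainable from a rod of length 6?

   n    0    1    2    3    4    5    6
r[n]    0    4    8   12   16   20   24

24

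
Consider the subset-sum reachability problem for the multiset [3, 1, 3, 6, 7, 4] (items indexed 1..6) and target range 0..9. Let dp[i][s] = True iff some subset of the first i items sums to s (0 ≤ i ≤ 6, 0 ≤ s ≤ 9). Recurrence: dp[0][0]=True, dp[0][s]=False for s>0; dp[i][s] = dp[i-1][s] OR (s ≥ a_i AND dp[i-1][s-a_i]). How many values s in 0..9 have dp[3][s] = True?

6

i\s   0   1   2   3   4   5   6   7   8   9
  0   T   F   F   F   F   F   F   F   F   F
  1   T   F   F   T   F   F   F   F   F   F
  2   T   T   F   T   T   F   F   F   F   F
  3   T   T   F   T   T   F   T   T   F   F
  4   T   T   F   T   T   F   T   T   F   T
  5   T   T   F   T   T   F   T   T   T   T
  6   T   T   F   T   T   T   T   T   T   T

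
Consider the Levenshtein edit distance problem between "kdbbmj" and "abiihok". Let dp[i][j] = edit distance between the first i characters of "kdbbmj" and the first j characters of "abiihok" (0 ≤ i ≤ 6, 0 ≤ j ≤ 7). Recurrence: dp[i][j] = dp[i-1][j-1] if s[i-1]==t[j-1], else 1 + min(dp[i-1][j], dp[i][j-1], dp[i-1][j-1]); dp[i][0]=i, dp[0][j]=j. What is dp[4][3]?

3

   ''  a  b  i  i  h  o  k
''  0  1  2  3  4  5  6  7
 k  1  1  2  3  4  5  6  6
 d  2  2  2  3  4  5  6  7
 b  3  3  2  3  4  5  6  7
 b  4  4  3  3  4  5  6  7
 m  5  5  4  4  4  5  6  7
 j  6  6  5  5  5  5  6  7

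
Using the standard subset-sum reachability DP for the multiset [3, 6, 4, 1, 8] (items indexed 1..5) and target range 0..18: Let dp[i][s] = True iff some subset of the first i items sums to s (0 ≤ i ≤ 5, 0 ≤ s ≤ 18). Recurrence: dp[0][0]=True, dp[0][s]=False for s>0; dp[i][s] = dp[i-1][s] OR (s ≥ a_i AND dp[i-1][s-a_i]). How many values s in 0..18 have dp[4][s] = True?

i\s   0   1   2   3   4   5   6   7   8   9  10  11  12  13  14  15  16  17  18
  0   T   F   F   F   F   F   F   F   F   F   F   F   F   F   F   F   F   F   F
  1   T   F   F   T   F   F   F   F   F   F   F   F   F   F   F   F   F   F   F
  2   T   F   F   T   F   F   T   F   F   T   F   F   F   F   F   F   F   F   F
  3   T   F   F   T   T   F   T   T   F   T   T   F   F   T   F   F   F   F   F
  4   T   T   F   T   T   T   T   T   T   T   T   T   F   T   T   F   F   F   F
  5   T   T   F   T   T   T   T   T   T   T   T   T   T   T   T   T   T   T   T

13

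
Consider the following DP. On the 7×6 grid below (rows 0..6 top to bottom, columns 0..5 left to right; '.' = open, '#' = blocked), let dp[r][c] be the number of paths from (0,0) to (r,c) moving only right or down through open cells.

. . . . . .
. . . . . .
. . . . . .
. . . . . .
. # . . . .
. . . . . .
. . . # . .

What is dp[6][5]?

r\c   0   1   2   3   4   5
  0   1   1   1   1   1   1
  1   1   2   3   4   5   6
  2   1   3   6  10  15  21
  3   1   4  10  20  35  56
  4   1   0  10  30  65 121
  5   1   1  11  41 106 227
  6   1   2  13   0 106 333

333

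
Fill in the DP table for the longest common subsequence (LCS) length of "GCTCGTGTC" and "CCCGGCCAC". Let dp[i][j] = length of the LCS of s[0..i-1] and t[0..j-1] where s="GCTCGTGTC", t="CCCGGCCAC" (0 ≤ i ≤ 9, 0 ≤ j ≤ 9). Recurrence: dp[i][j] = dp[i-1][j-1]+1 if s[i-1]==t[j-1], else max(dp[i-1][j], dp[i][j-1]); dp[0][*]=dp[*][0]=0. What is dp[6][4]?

   ''  C  C  C  G  G  C  C  A  C
''  0  0  0  0  0  0  0  0  0  0
 G  0  0  0  0  1  1  1  1  1  1
 C  0  1  1  1  1  1  2  2  2  2
 T  0  1  1  1  1  1  2  2  2  2
 C  0  1  2  2  2  2  2  3  3  3
 G  0  1  2  2  3  3  3  3  3  3
 T  0  1  2  2  3  3  3  3  3  3
 G  0  1  2  2  3  4  4  4  4  4
 T  0  1  2  2  3  4  4  4  4  4
 C  0  1  2  3  3  4  5  5  5  5

3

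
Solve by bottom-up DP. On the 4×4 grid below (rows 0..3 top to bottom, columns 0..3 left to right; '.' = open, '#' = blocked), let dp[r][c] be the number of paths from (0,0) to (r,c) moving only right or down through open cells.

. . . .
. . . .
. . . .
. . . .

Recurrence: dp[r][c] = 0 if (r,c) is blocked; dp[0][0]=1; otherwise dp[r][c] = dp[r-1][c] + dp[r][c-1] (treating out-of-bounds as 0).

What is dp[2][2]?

6

r\c   0   1   2   3
  0   1   1   1   1
  1   1   2   3   4
  2   1   3   6  10
  3   1   4  10  20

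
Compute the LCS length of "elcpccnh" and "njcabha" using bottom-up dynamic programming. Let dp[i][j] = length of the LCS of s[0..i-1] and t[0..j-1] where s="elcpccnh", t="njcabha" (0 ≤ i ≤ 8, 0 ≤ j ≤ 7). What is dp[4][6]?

   ''  n  j  c  a  b  h  a
''  0  0  0  0  0  0  0  0
 e  0  0  0  0  0  0  0  0
 l  0  0  0  0  0  0  0  0
 c  0  0  0  1  1  1  1  1
 p  0  0  0  1  1  1  1  1
 c  0  0  0  1  1  1  1  1
 c  0  0  0  1  1  1  1  1
 n  0  1  1  1  1  1  1  1
 h  0  1  1  1  1  1  2  2

1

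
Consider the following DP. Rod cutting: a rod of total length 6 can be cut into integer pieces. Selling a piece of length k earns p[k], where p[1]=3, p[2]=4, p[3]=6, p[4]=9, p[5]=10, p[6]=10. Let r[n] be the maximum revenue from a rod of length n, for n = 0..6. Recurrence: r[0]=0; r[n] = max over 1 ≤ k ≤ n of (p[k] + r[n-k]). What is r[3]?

   n    0    1    2    3    4    5    6
r[n]    0    3    6    9   12   15   18

9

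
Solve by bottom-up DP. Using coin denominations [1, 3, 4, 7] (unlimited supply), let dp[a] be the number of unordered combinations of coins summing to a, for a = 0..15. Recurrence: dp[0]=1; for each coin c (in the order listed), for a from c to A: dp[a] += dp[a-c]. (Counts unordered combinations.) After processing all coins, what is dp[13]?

16

after  coin     0     1     2     3     4     5     6     7     8     9    10    11    12    13    14    15
          1     1     1     1     1     1     1     1     1     1     1     1     1     1     1     1     1
          3     1     1     1     2     2     2     3     3     3     4     4     4     5     5     5     6
          4     1     1     1     2     3     3     4     5     6     7     8     9    11    12    13    15
          7     1     1     1     2     3     3     4     6     7     8    10    12    14    16    19    22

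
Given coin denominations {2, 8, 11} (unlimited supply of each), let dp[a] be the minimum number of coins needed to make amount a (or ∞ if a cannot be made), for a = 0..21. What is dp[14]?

 a  0  1  2  3  4  5  6  7  8  9 10 11 12 13 14 15 16 17 18 19 20 21
dp  0  -  1  -  2  -  3  -  1  -  2  1  3  2  4  3  2  4  3  2  4  3
(- denotes ∞ / unreachable)

4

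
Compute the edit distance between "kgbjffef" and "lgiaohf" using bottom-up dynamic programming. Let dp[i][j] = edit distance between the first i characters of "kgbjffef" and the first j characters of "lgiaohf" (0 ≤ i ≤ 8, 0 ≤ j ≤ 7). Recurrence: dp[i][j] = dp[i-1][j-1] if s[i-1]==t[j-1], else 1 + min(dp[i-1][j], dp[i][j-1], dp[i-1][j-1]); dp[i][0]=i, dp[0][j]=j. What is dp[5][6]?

   ''  l  g  i  a  o  h  f
''  0  1  2  3  4  5  6  7
 k  1  1  2  3  4  5  6  7
 g  2  2  1  2  3  4  5  6
 b  3  3  2  2  3  4  5  6
 j  4  4  3  3  3  4  5  6
 f  5  5  4  4  4  4  5  5
 f  6  6  5  5  5  5  5  5
 e  7  7  6  6  6  6  6  6
 f  8  8  7  7  7  7  7  6

5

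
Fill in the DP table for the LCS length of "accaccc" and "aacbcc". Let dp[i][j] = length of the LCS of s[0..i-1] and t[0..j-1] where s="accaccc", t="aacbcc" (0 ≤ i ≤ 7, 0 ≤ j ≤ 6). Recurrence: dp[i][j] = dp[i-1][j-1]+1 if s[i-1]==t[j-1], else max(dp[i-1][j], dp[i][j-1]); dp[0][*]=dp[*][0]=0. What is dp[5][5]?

3

   ''  a  a  c  b  c  c
''  0  0  0  0  0  0  0
 a  0  1  1  1  1  1  1
 c  0  1  1  2  2  2  2
 c  0  1  1  2  2  3  3
 a  0  1  2  2  2  3  3
 c  0  1  2  3  3  3  4
 c  0  1  2  3  3  4  4
 c  0  1  2  3  3  4  5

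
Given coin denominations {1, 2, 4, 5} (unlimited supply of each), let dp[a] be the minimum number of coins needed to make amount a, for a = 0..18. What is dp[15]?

3

 a  0  1  2  3  4  5  6  7  8  9 10 11 12 13 14 15 16 17 18
dp  0  1  1  2  1  1  2  2  2  2  2  3  3  3  3  3  4  4  4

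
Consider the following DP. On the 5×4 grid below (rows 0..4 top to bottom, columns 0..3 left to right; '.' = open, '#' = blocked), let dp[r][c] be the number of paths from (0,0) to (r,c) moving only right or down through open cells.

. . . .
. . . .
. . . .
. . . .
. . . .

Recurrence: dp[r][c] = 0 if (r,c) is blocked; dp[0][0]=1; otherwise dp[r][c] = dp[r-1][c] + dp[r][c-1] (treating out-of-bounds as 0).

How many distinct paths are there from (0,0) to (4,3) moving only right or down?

r\c   0   1   2   3
  0   1   1   1   1
  1   1   2   3   4
  2   1   3   6  10
  3   1   4  10  20
  4   1   5  15  35

35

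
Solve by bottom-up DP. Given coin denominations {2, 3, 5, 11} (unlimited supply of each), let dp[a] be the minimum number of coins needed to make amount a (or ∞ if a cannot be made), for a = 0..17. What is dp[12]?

3

 a  0  1  2  3  4  5  6  7  8  9 10 11 12 13 14 15 16 17
dp  0  -  1  1  2  1  2  2  2  3  2  1  3  2  2  3  2  3
(- denotes ∞ / unreachable)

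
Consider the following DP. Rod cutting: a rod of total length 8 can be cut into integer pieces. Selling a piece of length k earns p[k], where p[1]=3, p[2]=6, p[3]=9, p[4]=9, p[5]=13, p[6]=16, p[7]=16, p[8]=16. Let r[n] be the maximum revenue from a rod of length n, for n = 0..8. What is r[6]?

   n    0    1    2    3    4    5    6    7    8
r[n]    0    3    6    9   12   15   18   21   24

18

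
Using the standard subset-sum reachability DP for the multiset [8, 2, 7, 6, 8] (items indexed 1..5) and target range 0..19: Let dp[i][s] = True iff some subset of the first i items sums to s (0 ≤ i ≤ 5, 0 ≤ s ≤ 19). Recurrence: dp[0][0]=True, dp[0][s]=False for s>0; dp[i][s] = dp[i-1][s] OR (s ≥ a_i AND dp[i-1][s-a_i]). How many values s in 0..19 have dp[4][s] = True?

i\s   0   1   2   3   4   5   6   7   8   9  10  11  12  13  14  15  16  17  18  19
  0   T   F   F   F   F   F   F   F   F   F   F   F   F   F   F   F   F   F   F   F
  1   T   F   F   F   F   F   F   F   T   F   F   F   F   F   F   F   F   F   F   F
  2   T   F   T   F   F   F   F   F   T   F   T   F   F   F   F   F   F   F   F   F
  3   T   F   T   F   F   F   F   T   T   T   T   F   F   F   F   T   F   T   F   F
  4   T   F   T   F   F   F   T   T   T   T   T   F   F   T   T   T   T   T   F   F
  5   T   F   T   F   F   F   T   T   T   T   T   F   F   T   T   T   T   T   T   F

12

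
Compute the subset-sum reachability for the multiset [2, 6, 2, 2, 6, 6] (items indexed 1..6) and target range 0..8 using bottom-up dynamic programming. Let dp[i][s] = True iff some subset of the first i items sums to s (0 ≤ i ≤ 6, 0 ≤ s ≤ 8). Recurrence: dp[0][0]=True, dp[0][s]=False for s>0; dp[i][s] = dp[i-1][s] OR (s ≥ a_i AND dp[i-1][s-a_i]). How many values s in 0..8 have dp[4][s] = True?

5

i\s   0   1   2   3   4   5   6   7   8
  0   T   F   F   F   F   F   F   F   F
  1   T   F   T   F   F   F   F   F   F
  2   T   F   T   F   F   F   T   F   T
  3   T   F   T   F   T   F   T   F   T
  4   T   F   T   F   T   F   T   F   T
  5   T   F   T   F   T   F   T   F   T
  6   T   F   T   F   T   F   T   F   T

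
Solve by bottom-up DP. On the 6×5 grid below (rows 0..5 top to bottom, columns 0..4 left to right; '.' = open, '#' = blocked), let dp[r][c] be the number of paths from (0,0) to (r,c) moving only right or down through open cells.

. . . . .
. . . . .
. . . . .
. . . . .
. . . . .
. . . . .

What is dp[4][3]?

r\c   0   1   2   3   4
  0   1   1   1   1   1
  1   1   2   3   4   5
  2   1   3   6  10  15
  3   1   4  10  20  35
  4   1   5  15  35  70
  5   1   6  21  56 126

35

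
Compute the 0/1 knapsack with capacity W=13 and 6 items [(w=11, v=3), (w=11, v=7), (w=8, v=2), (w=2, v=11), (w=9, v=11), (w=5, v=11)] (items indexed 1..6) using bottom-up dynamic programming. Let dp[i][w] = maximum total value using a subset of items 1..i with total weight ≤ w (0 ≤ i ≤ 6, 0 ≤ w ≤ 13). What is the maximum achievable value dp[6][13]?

i\w   0   1   2   3   4   5   6   7   8   9  10  11  12  13
  0   0   0   0   0   0   0   0   0   0   0   0   0   0   0
  1   0   0   0   0   0   0   0   0   0   0   0   3   3   3
  2   0   0   0   0   0   0   0   0   0   0   0   7   7   7
  3   0   0   0   0   0   0   0   0   2   2   2   7   7   7
  4   0   0  11  11  11  11  11  11  11  11  13  13  13  18
  5   0   0  11  11  11  11  11  11  11  11  13  22  22  22
  6   0   0  11  11  11  11  11  22  22  22  22  22  22  22

22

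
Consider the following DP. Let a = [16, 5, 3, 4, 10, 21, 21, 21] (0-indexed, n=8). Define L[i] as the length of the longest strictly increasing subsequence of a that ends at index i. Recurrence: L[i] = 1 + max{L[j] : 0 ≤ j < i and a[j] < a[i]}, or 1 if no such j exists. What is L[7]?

4

   i    0    1    2    3    4    5    6    7
a[i]   16    5    3    4   10   21   21   21
L[i]    1    1    1    2    3    4    4    4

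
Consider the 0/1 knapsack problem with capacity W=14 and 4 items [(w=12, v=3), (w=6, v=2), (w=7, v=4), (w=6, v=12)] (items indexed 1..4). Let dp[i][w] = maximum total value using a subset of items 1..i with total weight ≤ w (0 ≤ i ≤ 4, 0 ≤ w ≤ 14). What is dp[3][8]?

4

i\w   0   1   2   3   4   5   6   7   8   9  10  11  12  13  14
  0   0   0   0   0   0   0   0   0   0   0   0   0   0   0   0
  1   0   0   0   0   0   0   0   0   0   0   0   0   3   3   3
  2   0   0   0   0   0   0   2   2   2   2   2   2   3   3   3
  3   0   0   0   0   0   0   2   4   4   4   4   4   4   6   6
  4   0   0   0   0   0   0  12  12  12  12  12  12  14  16  16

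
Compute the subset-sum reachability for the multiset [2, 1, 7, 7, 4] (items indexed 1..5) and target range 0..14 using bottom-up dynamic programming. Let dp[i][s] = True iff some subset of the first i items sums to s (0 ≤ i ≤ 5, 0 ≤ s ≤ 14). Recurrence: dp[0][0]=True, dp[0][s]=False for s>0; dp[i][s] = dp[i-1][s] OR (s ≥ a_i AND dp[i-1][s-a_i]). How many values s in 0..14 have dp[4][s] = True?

9

i\s   0   1   2   3   4   5   6   7   8   9  10  11  12  13  14
  0   T   F   F   F   F   F   F   F   F   F   F   F   F   F   F
  1   T   F   T   F   F   F   F   F   F   F   F   F   F   F   F
  2   T   T   T   T   F   F   F   F   F   F   F   F   F   F   F
  3   T   T   T   T   F   F   F   T   T   T   T   F   F   F   F
  4   T   T   T   T   F   F   F   T   T   T   T   F   F   F   T
  5   T   T   T   T   T   T   T   T   T   T   T   T   T   T   T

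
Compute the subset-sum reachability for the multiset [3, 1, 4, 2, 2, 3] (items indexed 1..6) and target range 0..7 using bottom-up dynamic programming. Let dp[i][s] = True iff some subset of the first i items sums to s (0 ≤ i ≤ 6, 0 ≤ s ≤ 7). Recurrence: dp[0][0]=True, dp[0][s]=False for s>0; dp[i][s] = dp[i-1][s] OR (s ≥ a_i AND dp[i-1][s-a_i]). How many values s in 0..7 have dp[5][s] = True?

8

i\s   0   1   2   3   4   5   6   7
  0   T   F   F   F   F   F   F   F
  1   T   F   F   T   F   F   F   F
  2   T   T   F   T   T   F   F   F
  3   T   T   F   T   T   T   F   T
  4   T   T   T   T   T   T   T   T
  5   T   T   T   T   T   T   T   T
  6   T   T   T   T   T   T   T   T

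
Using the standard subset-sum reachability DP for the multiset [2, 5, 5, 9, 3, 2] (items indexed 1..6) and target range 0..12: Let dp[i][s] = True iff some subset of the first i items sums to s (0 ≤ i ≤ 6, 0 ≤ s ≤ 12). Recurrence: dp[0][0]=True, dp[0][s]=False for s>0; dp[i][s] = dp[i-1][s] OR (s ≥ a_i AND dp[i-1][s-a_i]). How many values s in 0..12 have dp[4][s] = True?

8

i\s   0   1   2   3   4   5   6   7   8   9  10  11  12
  0   T   F   F   F   F   F   F   F   F   F   F   F   F
  1   T   F   T   F   F   F   F   F   F   F   F   F   F
  2   T   F   T   F   F   T   F   T   F   F   F   F   F
  3   T   F   T   F   F   T   F   T   F   F   T   F   T
  4   T   F   T   F   F   T   F   T   F   T   T   T   T
  5   T   F   T   T   F   T   F   T   T   T   T   T   T
  6   T   F   T   T   T   T   F   T   T   T   T   T   T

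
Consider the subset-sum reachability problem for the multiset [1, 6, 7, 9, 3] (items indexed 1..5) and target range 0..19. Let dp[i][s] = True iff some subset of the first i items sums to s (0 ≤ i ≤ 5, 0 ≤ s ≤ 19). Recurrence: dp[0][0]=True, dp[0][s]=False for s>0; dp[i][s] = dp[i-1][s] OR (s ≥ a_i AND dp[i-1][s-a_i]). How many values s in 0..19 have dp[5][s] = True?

i\s   0   1   2   3   4   5   6   7   8   9  10  11  12  13  14  15  16  17  18  19
  0   T   F   F   F   F   F   F   F   F   F   F   F   F   F   F   F   F   F   F   F
  1   T   T   F   F   F   F   F   F   F   F   F   F   F   F   F   F   F   F   F   F
  2   T   T   F   F   F   F   T   T   F   F   F   F   F   F   F   F   F   F   F   F
  3   T   T   F   F   F   F   T   T   T   F   F   F   F   T   T   F   F   F   F   F
  4   T   T   F   F   F   F   T   T   T   T   T   F   F   T   T   T   T   T   F   F
  5   T   T   F   T   T   F   T   T   T   T   T   T   T   T   T   T   T   T   T   T

18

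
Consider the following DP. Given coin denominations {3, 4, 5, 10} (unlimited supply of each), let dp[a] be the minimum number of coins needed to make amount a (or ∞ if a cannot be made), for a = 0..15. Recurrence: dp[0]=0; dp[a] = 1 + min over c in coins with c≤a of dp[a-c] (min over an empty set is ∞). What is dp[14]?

 a  0  1  2  3  4  5  6  7  8  9 10 11 12 13 14 15
dp  0  -  -  1  1  1  2  2  2  2  1  3  3  2  2  2
(- denotes ∞ / unreachable)

2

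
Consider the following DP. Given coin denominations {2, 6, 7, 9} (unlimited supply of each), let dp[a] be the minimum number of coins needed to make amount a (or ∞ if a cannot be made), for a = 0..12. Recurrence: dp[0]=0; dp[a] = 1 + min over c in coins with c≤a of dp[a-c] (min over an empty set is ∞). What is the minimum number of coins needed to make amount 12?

2

 a  0  1  2  3  4  5  6  7  8  9 10 11 12
dp  0  -  1  -  2  -  1  1  2  1  3  2  2
(- denotes ∞ / unreachable)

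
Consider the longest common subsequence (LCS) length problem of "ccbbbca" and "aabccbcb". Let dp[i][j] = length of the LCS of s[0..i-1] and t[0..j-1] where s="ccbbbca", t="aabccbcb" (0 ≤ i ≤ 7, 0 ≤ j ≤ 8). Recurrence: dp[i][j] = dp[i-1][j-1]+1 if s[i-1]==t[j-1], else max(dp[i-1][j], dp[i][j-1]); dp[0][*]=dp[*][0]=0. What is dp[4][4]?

1

   ''  a  a  b  c  c  b  c  b
''  0  0  0  0  0  0  0  0  0
 c  0  0  0  0  1  1  1  1  1
 c  0  0  0  0  1  2  2  2  2
 b  0  0  0  1  1  2  3  3  3
 b  0  0  0  1  1  2  3  3  4
 b  0  0  0  1  1  2  3  3  4
 c  0  0  0  1  2  2  3  4  4
 a  0  1  1  1  2  2  3  4  4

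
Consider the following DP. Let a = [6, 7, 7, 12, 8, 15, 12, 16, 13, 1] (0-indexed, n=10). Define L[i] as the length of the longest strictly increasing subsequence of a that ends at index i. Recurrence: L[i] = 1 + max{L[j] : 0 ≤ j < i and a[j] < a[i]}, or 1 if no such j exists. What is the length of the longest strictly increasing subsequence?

   i    0    1    2    3    4    5    6    7    8    9
a[i]    6    7    7   12    8   15   12   16   13    1
L[i]    1    2    2    3    3    4    4    5    5    1

5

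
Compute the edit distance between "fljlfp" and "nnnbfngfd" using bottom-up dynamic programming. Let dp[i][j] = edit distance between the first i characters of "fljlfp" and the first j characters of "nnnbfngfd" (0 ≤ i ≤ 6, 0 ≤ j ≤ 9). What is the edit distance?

   ''  n  n  n  b  f  n  g  f  d
''  0  1  2  3  4  5  6  7  8  9
 f  1  1  2  3  4  4  5  6  7  8
 l  2  2  2  3  4  5  5  6  7  8
 j  3  3  3  3  4  5  6  6  7  8
 l  4  4  4  4  4  5  6  7  7  8
 f  5  5  5  5  5  4  5  6  7  8
 p  6  6  6  6  6  5  5  6  7  8

8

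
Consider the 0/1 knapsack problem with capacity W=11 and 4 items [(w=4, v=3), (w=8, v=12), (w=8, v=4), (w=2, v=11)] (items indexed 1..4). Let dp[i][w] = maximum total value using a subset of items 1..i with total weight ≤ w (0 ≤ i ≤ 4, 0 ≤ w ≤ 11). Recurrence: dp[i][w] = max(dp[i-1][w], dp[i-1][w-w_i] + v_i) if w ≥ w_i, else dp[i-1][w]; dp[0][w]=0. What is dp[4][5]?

i\w   0   1   2   3   4   5   6   7   8   9  10  11
  0   0   0   0   0   0   0   0   0   0   0   0   0
  1   0   0   0   0   3   3   3   3   3   3   3   3
  2   0   0   0   0   3   3   3   3  12  12  12  12
  3   0   0   0   0   3   3   3   3  12  12  12  12
  4   0   0  11  11  11  11  14  14  14  14  23  23

11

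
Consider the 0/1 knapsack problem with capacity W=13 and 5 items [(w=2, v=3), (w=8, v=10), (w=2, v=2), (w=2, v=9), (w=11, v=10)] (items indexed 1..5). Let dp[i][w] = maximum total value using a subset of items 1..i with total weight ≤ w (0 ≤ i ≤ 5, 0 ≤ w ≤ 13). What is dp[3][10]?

i\w   0   1   2   3   4   5   6   7   8   9  10  11  12  13
  0   0   0   0   0   0   0   0   0   0   0   0   0   0   0
  1   0   0   3   3   3   3   3   3   3   3   3   3   3   3
  2   0   0   3   3   3   3   3   3  10  10  13  13  13  13
  3   0   0   3   3   5   5   5   5  10  10  13  13  15  15
  4   0   0   9   9  12  12  14  14  14  14  19  19  22  22
  5   0   0   9   9  12  12  14  14  14  14  19  19  22  22

13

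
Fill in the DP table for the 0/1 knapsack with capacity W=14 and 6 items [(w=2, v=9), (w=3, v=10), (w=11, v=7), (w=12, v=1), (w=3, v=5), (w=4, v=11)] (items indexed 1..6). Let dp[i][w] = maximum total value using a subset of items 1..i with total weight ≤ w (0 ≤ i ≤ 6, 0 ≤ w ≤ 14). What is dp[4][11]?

19

i\w   0   1   2   3   4   5   6   7   8   9  10  11  12  13  14
  0   0   0   0   0   0   0   0   0   0   0   0   0   0   0   0
  1   0   0   9   9   9   9   9   9   9   9   9   9   9   9   9
  2   0   0   9  10  10  19  19  19  19  19  19  19  19  19  19
  3   0   0   9  10  10  19  19  19  19  19  19  19  19  19  19
  4   0   0   9  10  10  19  19  19  19  19  19  19  19  19  19
  5   0   0   9  10  10  19  19  19  24  24  24  24  24  24  24
  6   0   0   9  10  11  19  20  21  24  30  30  30  35  35  35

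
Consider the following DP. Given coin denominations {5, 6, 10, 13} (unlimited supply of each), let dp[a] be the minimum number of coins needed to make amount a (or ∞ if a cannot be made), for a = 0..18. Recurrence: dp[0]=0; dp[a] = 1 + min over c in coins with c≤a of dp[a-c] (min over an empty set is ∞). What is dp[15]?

 a  0  1  2  3  4  5  6  7  8  9 10 11 12 13 14 15 16 17 18
dp  0  -  -  -  -  1  1  -  -  -  1  2  2  1  -  2  2  3  2
(- denotes ∞ / unreachable)

2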